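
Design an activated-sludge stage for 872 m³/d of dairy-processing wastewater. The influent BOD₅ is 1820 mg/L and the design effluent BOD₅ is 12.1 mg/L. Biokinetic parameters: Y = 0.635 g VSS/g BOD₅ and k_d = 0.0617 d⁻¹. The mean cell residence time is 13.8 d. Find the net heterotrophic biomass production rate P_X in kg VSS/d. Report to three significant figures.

The observed yield is Y_obs = Y/(1 + k_d·θ_c) = 0.635 / (1 + 0.0617 × 13.8) = 0.635 / 1.851 = 0.3430 g VSS per g BOD₅ removed.
Mass of BOD₅ removed per day: Q(S₀ − S) = 872 × 1808 g/m³ = 1576 kg/d.
Biomass produced: P_X = Y_obs·Q·ΔS = 0.3430 × 1576 ≈ 540.7 kg VSS/d.

P_X ≈ 541 kg VSS/d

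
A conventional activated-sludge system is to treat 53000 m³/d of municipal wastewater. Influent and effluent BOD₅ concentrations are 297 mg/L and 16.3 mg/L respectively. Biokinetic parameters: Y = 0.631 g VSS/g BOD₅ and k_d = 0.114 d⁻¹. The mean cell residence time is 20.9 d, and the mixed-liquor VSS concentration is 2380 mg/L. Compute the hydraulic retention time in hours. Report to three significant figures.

τ ≈ 11.0 h

Rearranging the biomass balance for a CMAS with decay, V = Y·Q·ΔS·θ_c / [X·(1+k_d θ_c)] = 0.631 × 53000 × (297 − 16.3) × 20.9 / [2380 × (1 + 0.114 × 20.9)] = 1.96×10^8 / 8051 = 24371 m³.
HRT = V/Q = 24371 m³ / 53000 m³·d⁻¹ = 0.4598 d × 24 = 11.04 h.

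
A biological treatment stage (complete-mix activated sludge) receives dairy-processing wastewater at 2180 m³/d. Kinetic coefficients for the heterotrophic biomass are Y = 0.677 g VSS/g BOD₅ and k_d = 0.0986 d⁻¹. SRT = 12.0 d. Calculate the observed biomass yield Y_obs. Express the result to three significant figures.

Y_obs = Y / (1 + k_d θ_c) = 0.677 / (1 + 0.0986 × 12.0) = 0.677 / 2.183 = 0.3101.

Y_obs ≈ 0.310 g VSS/g BOD₅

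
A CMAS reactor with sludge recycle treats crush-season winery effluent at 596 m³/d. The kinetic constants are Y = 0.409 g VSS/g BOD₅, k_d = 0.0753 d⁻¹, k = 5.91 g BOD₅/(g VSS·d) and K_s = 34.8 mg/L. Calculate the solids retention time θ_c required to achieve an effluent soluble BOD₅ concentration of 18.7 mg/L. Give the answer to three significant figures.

At the target effluent, Y k S/(K_s+S) = 0.409×5.91×18.7/53.50 = 0.8449 d⁻¹.
1/θ_c = 0.8449 − 0.0753 = 0.7696 d⁻¹, so θ_c = 1.299 d.

θ_c ≈ 1.30 d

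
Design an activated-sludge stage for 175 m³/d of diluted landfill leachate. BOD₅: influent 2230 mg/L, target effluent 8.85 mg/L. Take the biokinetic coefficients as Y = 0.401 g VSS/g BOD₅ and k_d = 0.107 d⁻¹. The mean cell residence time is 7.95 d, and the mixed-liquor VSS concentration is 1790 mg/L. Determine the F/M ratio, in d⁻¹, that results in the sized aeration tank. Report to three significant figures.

F/M ≈ 0.583 d⁻¹

From the SRT design equation V = Y Q (S₀−S) θ_c / [X (1 + k_d θ_c)] = 0.401 × 175 × (2230 − 8.85) × 7.95 / [1790 × (1 + 0.107 × 7.95)] = 1.24×10^6 / 3313 = 374.1 m³.
F/M = applied load / biomass = Q·S₀/(V·X) = 175 × 2230 / (374.1 × 1790) = 0.5828 d⁻¹.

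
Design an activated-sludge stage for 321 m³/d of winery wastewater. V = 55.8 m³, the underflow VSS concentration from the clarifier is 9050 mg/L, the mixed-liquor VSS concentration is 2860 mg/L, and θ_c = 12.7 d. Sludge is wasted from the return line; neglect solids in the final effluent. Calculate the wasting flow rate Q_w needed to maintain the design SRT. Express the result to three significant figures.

θ_c = V·X/(Q_w·X_r) when wasting from the recycle, so Q_w = V·X/(θ_c·X_r) = 55.80 × 2860 / (12.7 × 9050) = 1.389 m³/d.

Q_w ≈ 1.39 m³/d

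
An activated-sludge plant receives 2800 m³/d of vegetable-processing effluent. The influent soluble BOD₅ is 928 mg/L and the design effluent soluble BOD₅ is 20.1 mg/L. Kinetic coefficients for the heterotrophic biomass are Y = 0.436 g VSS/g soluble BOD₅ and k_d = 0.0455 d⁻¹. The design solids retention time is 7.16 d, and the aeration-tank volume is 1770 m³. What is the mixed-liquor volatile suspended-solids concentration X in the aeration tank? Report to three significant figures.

From V·X·(1 + k_d·θ_c) = Y·Q·(S₀ − S)·θ_c: X = 0.436 × 2800 × (928 − 20.1) × 7.16 / [1770 × (1 + 0.0455 × 7.16)] = 3382 mg/L.

X ≈ 3380 mg/L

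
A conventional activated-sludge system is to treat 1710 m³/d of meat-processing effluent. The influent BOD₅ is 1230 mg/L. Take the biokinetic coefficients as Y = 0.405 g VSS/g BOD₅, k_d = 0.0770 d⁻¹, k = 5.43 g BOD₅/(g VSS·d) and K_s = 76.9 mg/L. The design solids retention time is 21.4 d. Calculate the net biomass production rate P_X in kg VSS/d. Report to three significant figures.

P_X ≈ 321 kg VSS/d

Effluent substrate depends only on kinetics and SRT: S = K_s(1 + k_d θ_c) / [θ_c(Yk − k_d) − 1] = 76.9 × (1 + 0.0770 × 21.4) / [21.4 × (0.405 × 5.43 − 0.0770) − 1] = 203.6 / 44.41 = 4.584 mg/L.
Correct the yield for decay: Y_obs = Y/(1 + k_d θ_c) = 0.405 / (1 + 0.0770 × 21.4) = 0.405 / 2.648 = 0.1530.
Mass of BOD₅ removed per day: Q(S₀ − S) = 1710 × 1225 g/m³ = 2095 kg/d.
P_X = Y_obs · Q(S₀ − S) = 0.1530 × 2095 = 320.5 kg VSS/d.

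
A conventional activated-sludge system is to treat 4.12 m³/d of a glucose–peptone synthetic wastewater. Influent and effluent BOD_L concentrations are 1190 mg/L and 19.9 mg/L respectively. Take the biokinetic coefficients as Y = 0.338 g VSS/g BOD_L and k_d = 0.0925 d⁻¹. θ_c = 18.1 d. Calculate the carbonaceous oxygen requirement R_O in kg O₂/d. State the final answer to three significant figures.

R_O ≈ 3.96 kg O₂/d

Observed yield with endogenous decay: Y_obs = Y / (1 + k_d·θ_c) = 0.338 / (1 + 0.0925 × 18.1) = 0.338 / 2.674 = 0.1264 g VSS/g BOD_L.
Q·(S₀ − S) = 4.12 × (1190 − 19.9) × 10⁻³ = 4.821 kg/d removed.
Net sludge production P_X = 0.1264 × 4.821 = 0.6093 kg VSS/d.
Carbonaceous O₂ demand = substrate oxidised − cell-mass equivalent = 4.821 − 1.42 × 0.6093 = 3.956 kg O₂/d.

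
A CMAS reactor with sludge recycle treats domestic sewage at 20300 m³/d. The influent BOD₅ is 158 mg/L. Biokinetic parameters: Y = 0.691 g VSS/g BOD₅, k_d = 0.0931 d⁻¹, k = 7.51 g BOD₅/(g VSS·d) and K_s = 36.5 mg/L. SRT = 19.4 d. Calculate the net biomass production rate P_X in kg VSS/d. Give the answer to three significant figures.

For a completely mixed reactor with recycle the Lawrence–McCarty relation gives S = K_s·(1 + k_d·θ_c) / [θ_c·(Y·k − k_d) − 1] = 36.5 × (1 + 0.0931 × 19.4) / [19.4 × (0.691 × 7.51 − 0.0931) − 1] = 102.4 / 97.87 = 1.047 mg/L.
The observed yield is Y_obs = Y/(1 + k_d·θ_c) = 0.691 / (1 + 0.0931 × 19.4) = 0.691 / 2.806 = 0.2462 g VSS per g BOD₅ removed.
Mass of BOD₅ removed per day: Q(S₀ − S) = 20300 × 156.9 g/m³ = 3186 kg/d.
So the net sludge growth is P_X = 0.2462 × 3186 = 784.6 kg VSS/d.

P_X ≈ 785 kg VSS/d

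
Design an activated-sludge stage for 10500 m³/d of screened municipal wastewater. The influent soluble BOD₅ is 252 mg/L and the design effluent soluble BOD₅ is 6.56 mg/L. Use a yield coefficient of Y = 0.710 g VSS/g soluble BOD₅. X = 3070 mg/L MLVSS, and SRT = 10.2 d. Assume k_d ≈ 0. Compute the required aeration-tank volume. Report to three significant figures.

V·X = Y·Q·ΔS·θ_c gives V = 0.710 × 10500 × (252 − 6.56) × 10.2 / 3070 = 6079 m³.

V ≈ 6080 m³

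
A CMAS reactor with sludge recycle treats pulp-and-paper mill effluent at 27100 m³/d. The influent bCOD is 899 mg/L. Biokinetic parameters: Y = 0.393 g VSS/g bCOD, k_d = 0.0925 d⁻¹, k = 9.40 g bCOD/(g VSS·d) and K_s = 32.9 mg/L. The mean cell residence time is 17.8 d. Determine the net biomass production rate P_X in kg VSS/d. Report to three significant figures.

P_X ≈ 3610 kg VSS/d

Effluent substrate depends only on kinetics and SRT: S = K_s(1 + k_d θ_c) / [θ_c(Yk − k_d) − 1] = 32.9 × (1 + 0.0925 × 17.8) / [17.8 × (0.393 × 9.40 − 0.0925) − 1] = 87.07 / 63.11 = 1.380 mg/L.
Y_obs = Y / (1 + k_d θ_c) = 0.393 / (1 + 0.0925 × 17.8) = 0.393 / 2.647 = 0.1485.
Mass of bCOD removed per day: Q(S₀ − S) = 27100 × 897.6 g/m³ = 24326 kg/d.
So the net sludge growth is P_X = 0.1485 × 24326 = 3612 kg VSS/d.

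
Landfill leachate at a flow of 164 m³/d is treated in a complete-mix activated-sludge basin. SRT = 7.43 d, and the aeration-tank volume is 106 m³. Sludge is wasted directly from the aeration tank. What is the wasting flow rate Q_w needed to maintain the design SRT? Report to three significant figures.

For wasting at MLVSS concentration, Q_w = V/θ_c = 106.0/7.43 = 14.27 m³/d.

Q_w ≈ 14.3 m³/d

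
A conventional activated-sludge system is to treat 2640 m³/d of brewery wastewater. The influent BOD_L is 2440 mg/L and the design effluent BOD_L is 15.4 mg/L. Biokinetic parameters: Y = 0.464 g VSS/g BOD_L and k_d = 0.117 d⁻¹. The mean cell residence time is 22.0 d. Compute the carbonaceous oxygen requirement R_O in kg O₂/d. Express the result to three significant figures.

R_O ≈ 5220 kg O₂/d

The observed yield is Y_obs = Y/(1 + k_d·θ_c) = 0.464 / (1 + 0.117 × 22.0) = 0.464 / 3.574 = 0.1298 g VSS per g BOD_L removed.
Substrate removed = Q·(S₀ − S) = 2640 m³/d × (2440 − 15.4) g/m³ = 6.4×10^6 g/d = 6401 kg/d.
P_X = Y_obs·Q·(S₀ − S) = 0.1298 × 6401 = 831.0 kg VSS/d.
Carbonaceous O₂ demand = substrate oxidised − cell-mass equivalent = 6401 − 1.42 × 831.0 = 5221 kg O₂/d.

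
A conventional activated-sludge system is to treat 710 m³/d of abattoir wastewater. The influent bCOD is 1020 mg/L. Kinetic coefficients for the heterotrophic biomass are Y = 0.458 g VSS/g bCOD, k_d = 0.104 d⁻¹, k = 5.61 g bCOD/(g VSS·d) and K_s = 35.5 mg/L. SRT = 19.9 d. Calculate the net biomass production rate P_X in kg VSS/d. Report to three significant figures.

P_X ≈ 108 kg VSS/d

From the Monod/SRT balance for a CMAS, S = K_s·(1+k_d θ_c)/[θ_c·(Y k − k_d) − 1] = 35.5 × (1 + 0.104 × 19.9) / [19.9 × (0.458 × 5.61 − 0.104) − 1] = 109.0 / 48.06 = 2.267 mg/L.
The observed yield is Y_obs = Y/(1 + k_d·θ_c) = 0.458 / (1 + 0.104 × 19.9) = 0.458 / 3.070 = 0.1492 g VSS per g bCOD removed.
Q·(S₀ − S) = 710 × (1020 − 2.27) × 10⁻³ = 722.6 kg/d removed.
Net biomass production P_X = Y_obs × Q·(S₀ − S) = 0.1492 × 722.6 = 107.8 kg VSS/d.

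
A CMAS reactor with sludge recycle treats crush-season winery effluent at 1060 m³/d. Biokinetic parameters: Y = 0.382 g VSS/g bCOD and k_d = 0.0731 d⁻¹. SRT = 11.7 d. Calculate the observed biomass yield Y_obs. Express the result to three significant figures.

Y_obs ≈ 0.206 g VSS/g bCOD

Observed yield with endogenous decay: Y_obs = Y / (1 + k_d·θ_c) = 0.382 / (1 + 0.0731 × 11.7) = 0.382 / 1.855 = 0.2059 g VSS/g bCOD.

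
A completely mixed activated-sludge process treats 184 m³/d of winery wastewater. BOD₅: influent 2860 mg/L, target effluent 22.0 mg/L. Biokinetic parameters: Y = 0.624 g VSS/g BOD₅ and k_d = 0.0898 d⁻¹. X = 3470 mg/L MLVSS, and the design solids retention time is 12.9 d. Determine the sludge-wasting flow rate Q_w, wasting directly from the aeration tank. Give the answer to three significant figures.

From the SRT design equation V = Y Q (S₀−S) θ_c / [X (1 + k_d θ_c)] = 0.624 × 184 × (2860 − 22.0) × 12.9 / [3470 × (1 + 0.0898 × 12.9)] = 4.2×10^6 / 7490 = 561.2 m³.
With mixed-liquor wasting, θ_c = V/Q_w, so Q_w = V/θ_c = 561.2/12.9 = 43.51 m³/d.

Q_w ≈ 43.5 m³/d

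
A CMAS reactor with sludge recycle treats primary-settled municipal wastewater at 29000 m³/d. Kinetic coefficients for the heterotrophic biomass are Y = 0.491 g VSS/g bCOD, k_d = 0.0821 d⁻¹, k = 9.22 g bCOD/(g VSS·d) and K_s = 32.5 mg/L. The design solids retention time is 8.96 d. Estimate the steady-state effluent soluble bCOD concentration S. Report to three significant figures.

S ≈ 1.45 mg/L

From the Monod/SRT balance for a CMAS, S = K_s·(1+k_d θ_c)/[θ_c·(Y k − k_d) − 1] = 32.5 × (1 + 0.0821 × 8.96) / [8.96 × (0.491 × 9.22 − 0.0821) − 1] = 56.41 / 38.83 = 1.453 mg/L.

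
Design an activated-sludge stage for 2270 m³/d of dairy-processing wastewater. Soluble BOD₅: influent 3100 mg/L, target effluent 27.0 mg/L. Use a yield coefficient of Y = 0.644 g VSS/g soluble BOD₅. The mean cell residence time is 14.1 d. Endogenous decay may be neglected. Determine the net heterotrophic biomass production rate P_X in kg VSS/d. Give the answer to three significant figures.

P_X ≈ 4490 kg VSS/d

With endogenous decay neglected, the observed yield equals the true yield: Y_obs = Y = 0.644 g VSS/g soluble BOD₅.
ΔS = 3100 − 27.0 = 3073 mg/L, so the substrate removal rate is 2270 × 3073/1000 = 6976 kg soluble BOD₅/d.
P_X = Y_obs · Q(S₀ − S) = 0.6440 × 6976 = 4492 kg VSS/d.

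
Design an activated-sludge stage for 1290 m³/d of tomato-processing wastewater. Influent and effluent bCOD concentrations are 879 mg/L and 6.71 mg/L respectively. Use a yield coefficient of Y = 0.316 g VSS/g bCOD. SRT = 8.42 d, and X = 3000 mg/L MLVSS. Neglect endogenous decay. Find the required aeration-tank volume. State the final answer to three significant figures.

Biomass mass balance (decay neglected): V·X = Y·Q·(S₀ − S)·θ_c, so V = 0.316 × 1290 × (879 − 6.71) × 8.42 / 3000 = 998.0 m³.

V ≈ 998 m³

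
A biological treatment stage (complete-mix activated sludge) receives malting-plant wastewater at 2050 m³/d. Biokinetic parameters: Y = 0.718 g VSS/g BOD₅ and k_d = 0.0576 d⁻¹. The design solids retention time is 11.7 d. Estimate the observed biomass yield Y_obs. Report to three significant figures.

Correct the yield for decay: Y_obs = Y/(1 + k_d θ_c) = 0.718 / (1 + 0.0576 × 11.7) = 0.718 / 1.674 = 0.4289.

Y_obs ≈ 0.429 g VSS/g BOD₅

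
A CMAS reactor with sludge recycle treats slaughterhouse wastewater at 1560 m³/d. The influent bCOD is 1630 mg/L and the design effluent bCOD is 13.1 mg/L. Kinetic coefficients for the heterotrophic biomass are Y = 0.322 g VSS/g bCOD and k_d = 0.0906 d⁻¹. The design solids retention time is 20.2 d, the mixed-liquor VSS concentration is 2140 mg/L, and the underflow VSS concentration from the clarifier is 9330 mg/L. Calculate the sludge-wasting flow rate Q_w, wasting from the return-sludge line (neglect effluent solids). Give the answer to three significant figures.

Rearranging the biomass balance for a CMAS with decay, V = Y·Q·ΔS·θ_c / [X·(1+k_d θ_c)] = 0.322 × 1560 × (1630 − 13.1) × 20.2 / [2140 × (1 + 0.0906 × 20.2)] = 1.64×10^7 / 6056 = 2709 m³.
θ_c = V·X/(Q_w·X_r) when wasting from the recycle, so Q_w = V·X/(θ_c·X_r) = 2709 × 2140 / (20.2 × 9330) = 30.76 m³/d.

Q_w ≈ 30.8 m³/d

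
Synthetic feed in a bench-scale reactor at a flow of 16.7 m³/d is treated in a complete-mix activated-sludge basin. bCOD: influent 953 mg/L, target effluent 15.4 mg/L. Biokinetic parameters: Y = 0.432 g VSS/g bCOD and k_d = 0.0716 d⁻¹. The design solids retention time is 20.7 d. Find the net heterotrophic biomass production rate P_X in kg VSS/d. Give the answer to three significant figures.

P_X ≈ 2.73 kg VSS/d

Correct the yield for decay: Y_obs = Y/(1 + k_d θ_c) = 0.432 / (1 + 0.0716 × 20.7) = 0.432 / 2.482 = 0.1740.
ΔS = 953 − 15.4 = 937.6 mg/L, so the substrate removal rate is 16.7 × 937.6/1000 = 15.66 kg bCOD/d.
Net biomass production P_X = Y_obs × Q·(S₀ − S) = 0.1740 × 15.66 = 2.725 kg VSS/d.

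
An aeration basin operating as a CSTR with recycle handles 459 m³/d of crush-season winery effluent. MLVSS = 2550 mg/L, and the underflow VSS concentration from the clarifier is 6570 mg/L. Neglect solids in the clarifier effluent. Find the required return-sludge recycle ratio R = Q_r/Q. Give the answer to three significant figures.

Mass balance around the secondary clarifier (neglecting effluent solids): R = X / (X_r − X) = 2550 / (6570 − 2550) = 0.6343.

R ≈ 0.634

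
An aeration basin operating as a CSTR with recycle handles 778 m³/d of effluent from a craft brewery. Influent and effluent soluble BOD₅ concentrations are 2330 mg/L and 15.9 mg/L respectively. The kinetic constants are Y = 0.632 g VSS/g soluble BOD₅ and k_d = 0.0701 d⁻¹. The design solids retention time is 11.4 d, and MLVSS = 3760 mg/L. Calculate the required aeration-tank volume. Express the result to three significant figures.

V ≈ 1920 m³

Rearranging the biomass balance for a CMAS with decay, V = Y·Q·ΔS·θ_c / [X·(1+k_d θ_c)] = 0.632 × 778 × (2330 − 15.9) × 11.4 / [3760 × (1 + 0.0701 × 11.4)] = 1.3×10^7 / 6765 = 1917 m³.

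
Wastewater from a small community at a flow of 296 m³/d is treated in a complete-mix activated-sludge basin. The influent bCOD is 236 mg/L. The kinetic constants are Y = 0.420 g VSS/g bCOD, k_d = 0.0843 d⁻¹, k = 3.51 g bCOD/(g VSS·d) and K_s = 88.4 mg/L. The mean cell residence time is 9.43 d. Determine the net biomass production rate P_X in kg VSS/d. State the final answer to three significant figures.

P_X ≈ 15.4 kg VSS/d

From the Monod/SRT balance for a CMAS, S = K_s·(1+k_d θ_c)/[θ_c·(Y k − k_d) − 1] = 88.4 × (1 + 0.0843 × 9.43) / [9.43 × (0.420 × 3.51 − 0.0843) − 1] = 158.7 / 12.11 = 13.11 mg/L.
The observed yield is Y_obs = Y/(1 + k_d·θ_c) = 0.420 / (1 + 0.0843 × 9.43) = 0.420 / 1.795 = 0.2340 g VSS per g bCOD removed.
Q·(S₀ − S) = 296 × (236 − 13.1) × 10⁻³ = 65.98 kg/d removed.
So the net sludge growth is P_X = 0.2340 × 65.98 = 15.44 kg VSS/d.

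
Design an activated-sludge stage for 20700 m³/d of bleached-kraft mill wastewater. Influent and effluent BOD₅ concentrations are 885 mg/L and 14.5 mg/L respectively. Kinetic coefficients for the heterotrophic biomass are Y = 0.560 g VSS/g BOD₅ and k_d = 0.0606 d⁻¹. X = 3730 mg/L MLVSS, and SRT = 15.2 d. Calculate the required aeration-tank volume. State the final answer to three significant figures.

Steady-state biomass mass balance: V·X·(1 + k_d·θ_c) = Y·Q·(S₀ − S)·θ_c, so V = 0.560 × 20700 × (885 − 14.5) × 15.2 / [3730 × (1 + 0.0606 × 15.2)] = 1.53×10^8 / 7166 = 21405 m³.

V ≈ 21400 m³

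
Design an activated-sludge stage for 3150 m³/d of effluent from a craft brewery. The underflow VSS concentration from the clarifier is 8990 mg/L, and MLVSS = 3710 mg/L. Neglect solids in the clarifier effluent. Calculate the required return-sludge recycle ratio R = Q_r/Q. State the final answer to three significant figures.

R = Q_r/Q = X/(X_r − X) = 3710 / (8990 − 3710) = 0.7027.

R ≈ 0.703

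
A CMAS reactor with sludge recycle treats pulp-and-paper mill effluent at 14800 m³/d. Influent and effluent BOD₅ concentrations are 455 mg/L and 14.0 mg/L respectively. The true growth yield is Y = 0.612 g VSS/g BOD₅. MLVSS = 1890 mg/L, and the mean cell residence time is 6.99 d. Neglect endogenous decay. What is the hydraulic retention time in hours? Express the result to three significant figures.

V·X = Y·Q·ΔS·θ_c gives V = 0.612 × 14800 × (455 − 14.0) × 6.99 / 1890 = 14773 m³.
τ = V/Q = 14773/14800 = 0.9982 d, or 23.96 h.

τ ≈ 24.0 h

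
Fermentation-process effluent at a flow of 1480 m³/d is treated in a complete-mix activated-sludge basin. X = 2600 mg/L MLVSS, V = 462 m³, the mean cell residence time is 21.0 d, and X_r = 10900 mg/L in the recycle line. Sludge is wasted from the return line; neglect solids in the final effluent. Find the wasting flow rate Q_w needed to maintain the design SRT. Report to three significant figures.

Q_w ≈ 5.25 m³/d

Wasting from the return line (neglecting effluent solids): Q_w = V·X / (θ_c·X_r) = 462.0 × 2600 / (21.0 × 10900) = 5.248 m³/d.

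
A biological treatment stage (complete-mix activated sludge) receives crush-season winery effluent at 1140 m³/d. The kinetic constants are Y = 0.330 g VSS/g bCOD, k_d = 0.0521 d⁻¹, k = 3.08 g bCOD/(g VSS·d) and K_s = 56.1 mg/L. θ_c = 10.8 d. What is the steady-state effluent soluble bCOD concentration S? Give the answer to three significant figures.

S ≈ 9.31 mg/L

From the Monod/SRT balance for a CMAS, S = K_s·(1+k_d θ_c)/[θ_c·(Y k − k_d) − 1] = 56.1 × (1 + 0.0521 × 10.8) / [10.8 × (0.330 × 3.08 − 0.0521) − 1] = 87.67 / 9.414 = 9.312 mg/L.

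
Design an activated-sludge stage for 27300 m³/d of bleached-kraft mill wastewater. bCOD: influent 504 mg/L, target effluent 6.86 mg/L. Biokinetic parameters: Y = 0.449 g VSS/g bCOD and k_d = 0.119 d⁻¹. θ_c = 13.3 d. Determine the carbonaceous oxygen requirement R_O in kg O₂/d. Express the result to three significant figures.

Y_obs = Y / (1 + k_d θ_c) = 0.449 / (1 + 0.119 × 13.3) = 0.449 / 2.583 = 0.1738.
Mass of bCOD removed per day: Q(S₀ − S) = 27300 × 497.1 g/m³ = 13572 kg/d.
Biomass synthesised: P_X = Y_obs × 13572 = 2359 kg VSS/d.
Carbonaceous O₂ demand = substrate oxidised − cell-mass equivalent = 13572 − 1.42 × 2359 = 10221 kg O₂/d.

R_O ≈ 10200 kg O₂/d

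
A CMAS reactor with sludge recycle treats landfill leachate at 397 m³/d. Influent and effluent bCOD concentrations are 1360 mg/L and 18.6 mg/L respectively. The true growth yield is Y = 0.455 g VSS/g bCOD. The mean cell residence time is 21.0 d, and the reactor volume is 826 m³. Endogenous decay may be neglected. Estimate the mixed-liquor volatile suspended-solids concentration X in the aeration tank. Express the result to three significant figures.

X ≈ 6160 mg/L

Without decay, X = Y Q (S₀−S) θ_c / V = 0.455 × 397 × (1360 − 18.6) × 21.0 / 826 = 6160 mg/L.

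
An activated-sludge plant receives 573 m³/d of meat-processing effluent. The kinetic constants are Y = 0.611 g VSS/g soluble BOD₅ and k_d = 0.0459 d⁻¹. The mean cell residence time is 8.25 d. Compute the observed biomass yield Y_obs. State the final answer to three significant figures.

Y_obs ≈ 0.443 g VSS/g soluble BOD₅

The observed yield is Y_obs = Y/(1 + k_d·θ_c) = 0.611 / (1 + 0.0459 × 8.25) = 0.611 / 1.379 = 0.4432 g VSS per g soluble BOD₅ removed.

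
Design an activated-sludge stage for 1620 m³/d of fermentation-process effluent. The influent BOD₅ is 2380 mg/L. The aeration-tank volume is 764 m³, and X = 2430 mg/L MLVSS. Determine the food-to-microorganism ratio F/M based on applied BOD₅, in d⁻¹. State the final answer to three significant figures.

F/M ≈ 2.08 d⁻¹

F/M = applied load / biomass = Q·S₀/(V·X) = 1620 × 2380 / (764.0 × 2430) = 2.077 d⁻¹.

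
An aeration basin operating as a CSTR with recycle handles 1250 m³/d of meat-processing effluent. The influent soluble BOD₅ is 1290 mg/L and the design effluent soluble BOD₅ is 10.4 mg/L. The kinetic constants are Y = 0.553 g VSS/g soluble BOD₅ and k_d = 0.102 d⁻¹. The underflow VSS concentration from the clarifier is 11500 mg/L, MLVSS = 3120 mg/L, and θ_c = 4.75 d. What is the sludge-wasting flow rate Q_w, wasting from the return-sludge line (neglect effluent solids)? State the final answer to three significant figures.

Steady-state biomass mass balance: V·X·(1 + k_d·θ_c) = Y·Q·(S₀ − S)·θ_c, so V = 0.553 × 1250 × (1290 − 10.4) × 4.75 / [3120 × (1 + 0.102 × 4.75)] = 4.2×10^6 / 4632 = 907.1 m³.
Wasting from the return line (neglecting effluent solids): Q_w = V·X / (θ_c·X_r) = 907.1 × 3120 / (4.75 × 11500) = 51.81 m³/d.

Q_w ≈ 51.8 m³/d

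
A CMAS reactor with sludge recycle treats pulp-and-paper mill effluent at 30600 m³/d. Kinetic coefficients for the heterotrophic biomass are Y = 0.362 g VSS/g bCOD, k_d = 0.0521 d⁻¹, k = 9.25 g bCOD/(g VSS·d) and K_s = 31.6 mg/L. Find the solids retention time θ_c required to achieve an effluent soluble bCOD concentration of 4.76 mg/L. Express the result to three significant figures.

θ_c ≈ 2.59 d

At the target effluent, Y k S/(K_s+S) = 0.362×9.25×4.76/36.36 = 0.4384 d⁻¹.
Then 1/θ_c = μ − k_d = 0.4384 − 0.0521 = 0.3863 d⁻¹, giving θ_c = 2.589 d.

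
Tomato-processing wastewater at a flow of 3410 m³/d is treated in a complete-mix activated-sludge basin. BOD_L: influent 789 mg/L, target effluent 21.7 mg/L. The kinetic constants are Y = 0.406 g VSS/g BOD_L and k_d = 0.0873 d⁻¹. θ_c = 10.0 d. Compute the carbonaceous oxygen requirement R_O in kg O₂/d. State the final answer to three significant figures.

R_O ≈ 1810 kg O₂/d

Observed yield with endogenous decay: Y_obs = Y / (1 + k_d·θ_c) = 0.406 / (1 + 0.0873 × 10.0) = 0.406 / 1.873 = 0.2168 g VSS/g BOD_L.
Mass of BOD_L removed per day: Q(S₀ − S) = 3410 × 767.3 g/m³ = 2616 kg/d.
Net sludge production P_X = 0.2168 × 2616 = 567.2 kg VSS/d.
R_O = Q·ΔS − 1.42 P_X = 2616 − 805.4 = 1811 kg O₂/d.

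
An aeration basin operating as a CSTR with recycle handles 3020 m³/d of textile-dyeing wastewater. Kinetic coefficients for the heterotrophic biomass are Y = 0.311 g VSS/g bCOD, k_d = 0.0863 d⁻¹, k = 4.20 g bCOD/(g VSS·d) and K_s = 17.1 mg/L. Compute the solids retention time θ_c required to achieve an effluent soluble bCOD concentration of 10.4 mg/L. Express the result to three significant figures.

θ_c ≈ 2.45 d

At the target effluent, Y k S/(K_s+S) = 0.311×4.20×10.4/27.50 = 0.4940 d⁻¹.
Then 1/θ_c = μ − k_d = 0.4940 − 0.0863 = 0.4077 d⁻¹, giving θ_c = 2.453 d.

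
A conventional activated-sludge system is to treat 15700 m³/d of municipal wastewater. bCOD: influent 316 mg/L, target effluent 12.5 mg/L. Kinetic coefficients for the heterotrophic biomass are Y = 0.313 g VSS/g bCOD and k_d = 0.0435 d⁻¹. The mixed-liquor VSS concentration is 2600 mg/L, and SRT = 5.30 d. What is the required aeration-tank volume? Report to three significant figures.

V ≈ 2470 m³

From the SRT design equation V = Y Q (S₀−S) θ_c / [X (1 + k_d θ_c)] = 0.313 × 15700 × (316 − 12.5) × 5.30 / [2600 × (1 + 0.0435 × 5.30)] = 7.9×10^6 / 3199 = 2471 m³.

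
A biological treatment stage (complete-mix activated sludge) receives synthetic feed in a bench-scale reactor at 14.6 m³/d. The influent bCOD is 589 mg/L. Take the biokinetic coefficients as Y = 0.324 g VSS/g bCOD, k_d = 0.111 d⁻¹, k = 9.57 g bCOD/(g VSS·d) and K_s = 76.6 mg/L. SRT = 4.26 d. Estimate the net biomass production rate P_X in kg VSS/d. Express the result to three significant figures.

For a completely mixed reactor with recycle the Lawrence–McCarty relation gives S = K_s·(1 + k_d·θ_c) / [θ_c·(Y·k − k_d) − 1] = 76.6 × (1 + 0.111 × 4.26) / [4.26 × (0.324 × 9.57 − 0.111) − 1] = 112.8 / 11.74 = 9.613 mg/L.
Y_obs = Y / (1 + k_d θ_c) = 0.324 / (1 + 0.111 × 4.26) = 0.324 / 1.473 = 0.2200.
Q·(S₀ − S) = 14.6 × (589 − 9.61) × 10⁻³ = 8.459 kg/d removed.
Net biomass production P_X = Y_obs × Q·(S₀ − S) = 0.2200 × 8.459 = 1.861 kg VSS/d.

P_X ≈ 1.86 kg VSS/d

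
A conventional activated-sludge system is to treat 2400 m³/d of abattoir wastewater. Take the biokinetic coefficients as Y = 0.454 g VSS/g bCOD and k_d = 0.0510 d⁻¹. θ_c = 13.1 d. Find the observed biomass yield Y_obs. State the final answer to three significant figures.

Y_obs ≈ 0.272 g VSS/g bCOD

Y_obs = Y / (1 + k_d θ_c) = 0.454 / (1 + 0.0510 × 13.1) = 0.454 / 1.668 = 0.2722.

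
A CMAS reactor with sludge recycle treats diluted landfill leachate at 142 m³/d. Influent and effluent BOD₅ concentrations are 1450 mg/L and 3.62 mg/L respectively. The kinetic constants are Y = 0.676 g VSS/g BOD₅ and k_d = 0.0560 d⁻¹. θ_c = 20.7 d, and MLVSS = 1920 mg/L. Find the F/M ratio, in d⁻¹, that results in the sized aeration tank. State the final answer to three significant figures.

F/M ≈ 0.155 d⁻¹

From the SRT design equation V = Y Q (S₀−S) θ_c / [X (1 + k_d θ_c)] = 0.676 × 142 × (1450 − 3.62) × 20.7 / [1920 × (1 + 0.0560 × 20.7)] = 2.87×10^6 / 4146 = 693.3 m³.
F/M = applied load / biomass = Q·S₀/(V·X) = 142 × 1450 / (693.3 × 1920) = 0.1547 d⁻¹.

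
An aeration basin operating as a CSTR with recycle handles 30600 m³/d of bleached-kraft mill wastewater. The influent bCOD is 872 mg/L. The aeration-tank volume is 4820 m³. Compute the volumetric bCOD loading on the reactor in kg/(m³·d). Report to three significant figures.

Volumetric loading L_v = Q·S₀ / V = 30600 × 872 g/m³ / 4820 m³ = 5536 g/(m³·d) = 5.536 kg bCOD/(m³·d).

L_v ≈ 5.54 kg bCOD/(m³·d)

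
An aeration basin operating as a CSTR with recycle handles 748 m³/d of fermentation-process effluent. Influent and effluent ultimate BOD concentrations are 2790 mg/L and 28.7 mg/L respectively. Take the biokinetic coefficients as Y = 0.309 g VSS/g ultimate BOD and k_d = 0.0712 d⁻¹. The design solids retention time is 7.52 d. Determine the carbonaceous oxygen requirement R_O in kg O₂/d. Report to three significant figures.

R_O ≈ 1480 kg O₂/d

The observed yield is Y_obs = Y/(1 + k_d·θ_c) = 0.309 / (1 + 0.0712 × 7.52) = 0.309 / 1.535 = 0.2012 g VSS per g ultimate BOD removed.
ΔS = 2790 − 28.7 = 2761 mg/L, so the substrate removal rate is 748 × 2761/1000 = 2065 kg ultimate BOD/d.
Net sludge production P_X = 0.2012 × 2065 = 415.7 kg VSS/d.
R_O = Q·ΔS − 1.42 P_X = 2065 − 590.2 = 1475 kg O₂/d.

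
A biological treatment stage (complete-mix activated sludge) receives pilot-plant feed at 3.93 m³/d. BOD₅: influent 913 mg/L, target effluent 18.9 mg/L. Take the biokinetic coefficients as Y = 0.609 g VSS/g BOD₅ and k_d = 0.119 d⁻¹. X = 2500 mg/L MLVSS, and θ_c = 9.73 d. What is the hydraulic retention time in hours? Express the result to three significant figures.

τ ≈ 23.6 h

Steady-state biomass mass balance: V·X·(1 + k_d·θ_c) = Y·Q·(S₀ − S)·θ_c, so V = 0.609 × 3.93 × (913 − 18.9) × 9.73 / [2500 × (1 + 0.119 × 9.73)] = 2.08×10^4 / 5395 = 3.860 m³.
HRT = V/Q = 3.860 m³ / 3.93 m³·d⁻¹ = 0.9821 d × 24 = 23.57 h.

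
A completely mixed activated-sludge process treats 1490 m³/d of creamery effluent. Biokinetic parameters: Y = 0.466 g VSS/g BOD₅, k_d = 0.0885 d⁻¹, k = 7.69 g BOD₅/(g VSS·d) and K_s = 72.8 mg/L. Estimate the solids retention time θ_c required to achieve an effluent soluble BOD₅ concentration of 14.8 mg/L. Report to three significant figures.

θ_c ≈ 1.93 d

Specific growth rate at S = 14.8 mg/L: μ = YkS/(K_s+S) = 0.466·7.69·14.8/(72.8+14.8) = 0.6054 d⁻¹.
Then 1/θ_c = μ − k_d = 0.6054 − 0.0885 = 0.5169 d⁻¹, giving θ_c = 1.934 d.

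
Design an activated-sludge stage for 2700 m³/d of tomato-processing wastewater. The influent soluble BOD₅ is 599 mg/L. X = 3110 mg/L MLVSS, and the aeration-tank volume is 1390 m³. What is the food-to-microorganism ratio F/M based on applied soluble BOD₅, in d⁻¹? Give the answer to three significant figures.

F/M = applied load / biomass = Q·S₀/(V·X) = 2700 × 599 / (1390 × 3110) = 0.3741 d⁻¹.

F/M ≈ 0.374 d⁻¹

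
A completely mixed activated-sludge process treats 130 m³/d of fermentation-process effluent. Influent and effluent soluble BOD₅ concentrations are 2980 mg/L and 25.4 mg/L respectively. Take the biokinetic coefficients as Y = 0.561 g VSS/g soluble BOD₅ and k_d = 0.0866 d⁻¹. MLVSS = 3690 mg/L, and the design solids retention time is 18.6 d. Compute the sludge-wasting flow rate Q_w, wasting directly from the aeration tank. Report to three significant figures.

Q_w ≈ 22.4 m³/d

Steady-state biomass mass balance: V·X·(1 + k_d·θ_c) = Y·Q·(S₀ − S)·θ_c, so V = 0.561 × 130 × (2980 − 25.4) × 18.6 / [3690 × (1 + 0.0866 × 18.6)] = 4.01×10^6 / 9634 = 416.0 m³.
Wasting from the aeration tank: Q_w = V / θ_c = 416.0 / 18.6 = 22.37 m³/d.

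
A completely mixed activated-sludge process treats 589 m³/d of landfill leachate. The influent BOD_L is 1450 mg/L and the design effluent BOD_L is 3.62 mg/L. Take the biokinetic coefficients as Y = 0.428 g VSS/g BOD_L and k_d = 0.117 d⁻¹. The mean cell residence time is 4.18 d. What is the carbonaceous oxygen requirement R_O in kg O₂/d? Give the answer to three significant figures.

The observed yield is Y_obs = Y/(1 + k_d·θ_c) = 0.428 / (1 + 0.117 × 4.18) = 0.428 / 1.489 = 0.2874 g VSS per g BOD_L removed.
Substrate removed = Q·(S₀ − S) = 589 m³/d × (1450 − 3.62) g/m³ = 8.52×10^5 g/d = 851.9 kg/d.
P_X = Y_obs·Q·(S₀ − S) = 0.2874 × 851.9 = 244.9 kg VSS/d.
R_O = Q·(S₀ − S) − 1.42·P_X = 851.9 − 1.42 × 244.9 = 504.2 kg O₂/d.

R_O ≈ 504 kg O₂/d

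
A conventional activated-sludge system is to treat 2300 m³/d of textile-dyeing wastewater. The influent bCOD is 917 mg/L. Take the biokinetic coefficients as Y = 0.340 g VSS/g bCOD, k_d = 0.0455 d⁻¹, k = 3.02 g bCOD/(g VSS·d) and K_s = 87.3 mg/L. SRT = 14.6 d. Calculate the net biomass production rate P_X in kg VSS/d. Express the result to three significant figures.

P_X ≈ 426 kg VSS/d

From the Monod/SRT balance for a CMAS, S = K_s·(1+k_d θ_c)/[θ_c·(Y k − k_d) − 1] = 87.3 × (1 + 0.0455 × 14.6) / [14.6 × (0.340 × 3.02 − 0.0455) − 1] = 145.3 / 13.33 = 10.90 mg/L.
Y_obs = Y / (1 + k_d θ_c) = 0.340 / (1 + 0.0455 × 14.6) = 0.340 / 1.664 = 0.2043.
Mass of bCOD removed per day: Q(S₀ − S) = 2300 × 906.1 g/m³ = 2084 kg/d.
Biomass produced: P_X = Y_obs·Q·ΔS = 0.2043 × 2084 ≈ 425.7 kg VSS/d.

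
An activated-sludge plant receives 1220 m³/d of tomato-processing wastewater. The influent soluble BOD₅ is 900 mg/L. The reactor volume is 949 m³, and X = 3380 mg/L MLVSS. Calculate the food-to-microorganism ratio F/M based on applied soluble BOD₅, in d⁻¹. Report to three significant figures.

Food-to-microorganism ratio F/M = Q S₀ / (V X) = 1220 × 900 / (949.0 × 3380) = 0.3423 d⁻¹.

F/M ≈ 0.342 d⁻¹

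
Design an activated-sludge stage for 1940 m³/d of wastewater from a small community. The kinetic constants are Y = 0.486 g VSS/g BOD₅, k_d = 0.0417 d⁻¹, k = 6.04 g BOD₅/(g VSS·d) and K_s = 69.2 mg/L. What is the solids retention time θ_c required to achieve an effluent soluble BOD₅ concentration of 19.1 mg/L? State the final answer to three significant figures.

θ_c ≈ 1.69 d

Specific growth rate at S = 19.1 mg/L: μ = YkS/(K_s+S) = 0.486·6.04·19.1/(69.2+19.1) = 0.6350 d⁻¹.
Then 1/θ_c = μ − k_d = 0.6350 − 0.0417 = 0.5933 d⁻¹, giving θ_c = 1.686 d.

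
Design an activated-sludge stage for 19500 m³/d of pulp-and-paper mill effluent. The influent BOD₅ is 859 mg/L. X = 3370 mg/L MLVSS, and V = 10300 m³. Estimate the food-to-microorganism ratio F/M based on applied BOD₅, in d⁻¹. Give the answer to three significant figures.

Food-to-microorganism ratio F/M = Q S₀ / (V X) = 19500 × 859 / (10300 × 3370) = 0.4826 d⁻¹.

F/M ≈ 0.483 d⁻¹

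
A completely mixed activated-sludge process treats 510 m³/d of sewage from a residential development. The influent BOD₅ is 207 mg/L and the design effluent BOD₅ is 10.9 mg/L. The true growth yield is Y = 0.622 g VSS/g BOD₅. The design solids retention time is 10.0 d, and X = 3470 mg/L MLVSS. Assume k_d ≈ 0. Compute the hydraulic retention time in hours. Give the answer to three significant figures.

τ ≈ 8.44 h

V·X = Y·Q·ΔS·θ_c gives V = 0.622 × 510 × (207 − 10.9) × 10.0 / 3470 = 179.3 m³.
τ = V/Q = 179.3/510 = 0.3515 d, or 8.436 h.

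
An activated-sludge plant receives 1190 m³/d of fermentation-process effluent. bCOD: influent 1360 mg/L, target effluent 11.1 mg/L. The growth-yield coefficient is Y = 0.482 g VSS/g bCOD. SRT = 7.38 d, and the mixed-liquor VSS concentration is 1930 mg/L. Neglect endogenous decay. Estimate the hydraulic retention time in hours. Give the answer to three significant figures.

τ ≈ 59.7 h

Biomass mass balance (decay neglected): V·X = Y·Q·(S₀ − S)·θ_c, so V = 0.482 × 1190 × (1360 − 11.1) × 7.38 / 1930 = 2959 m³.
HRT = V/Q = 2959 m³ / 1190 m³·d⁻¹ = 2.486 d × 24 = 59.67 h.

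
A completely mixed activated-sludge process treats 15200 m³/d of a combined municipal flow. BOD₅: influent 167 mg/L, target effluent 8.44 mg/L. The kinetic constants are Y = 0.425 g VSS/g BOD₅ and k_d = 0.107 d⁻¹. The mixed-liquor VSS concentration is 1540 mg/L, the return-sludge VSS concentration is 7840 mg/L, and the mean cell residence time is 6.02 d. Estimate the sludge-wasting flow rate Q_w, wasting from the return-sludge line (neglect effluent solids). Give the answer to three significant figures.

Rearranging the biomass balance for a CMAS with decay, V = Y·Q·ΔS·θ_c / [X·(1+k_d θ_c)] = 0.425 × 15200 × (167 − 8.44) × 6.02 / [1540 × (1 + 0.107 × 6.02)] = 6.17×10^6 / 2532 = 2435 m³.
Wasting from the return line (neglecting effluent solids): Q_w = V·X / (θ_c·X_r) = 2435 × 1540 / (6.02 × 7840) = 79.46 m³/d.

Q_w ≈ 79.5 m³/d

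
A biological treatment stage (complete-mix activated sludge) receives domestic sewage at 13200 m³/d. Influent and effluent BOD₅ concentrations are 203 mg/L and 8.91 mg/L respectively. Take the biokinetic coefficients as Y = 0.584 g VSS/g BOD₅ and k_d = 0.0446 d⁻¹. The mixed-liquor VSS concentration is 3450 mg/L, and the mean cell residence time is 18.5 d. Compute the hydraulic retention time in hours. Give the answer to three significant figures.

From the SRT design equation V = Y Q (S₀−S) θ_c / [X (1 + k_d θ_c)] = 0.584 × 13200 × (203 − 8.91) × 18.5 / [3450 × (1 + 0.0446 × 18.5)] = 2.77×10^7 / 6297 = 4396 m³.
τ = V/Q = 4396/13200 = 0.3330 d, or 7.993 h.

τ ≈ 7.99 h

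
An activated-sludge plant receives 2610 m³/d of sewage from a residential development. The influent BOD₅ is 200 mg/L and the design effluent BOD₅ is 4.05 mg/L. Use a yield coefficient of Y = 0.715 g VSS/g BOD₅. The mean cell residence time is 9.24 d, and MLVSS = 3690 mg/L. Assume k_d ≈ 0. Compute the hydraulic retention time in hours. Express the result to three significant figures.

V·X = Y·Q·ΔS·θ_c gives V = 0.715 × 2610 × (200 − 4.05) × 9.24 / 3690 = 915.7 m³.
τ = V/Q = 915.7/2610 = 0.3508 d, or 8.420 h.

τ ≈ 8.42 h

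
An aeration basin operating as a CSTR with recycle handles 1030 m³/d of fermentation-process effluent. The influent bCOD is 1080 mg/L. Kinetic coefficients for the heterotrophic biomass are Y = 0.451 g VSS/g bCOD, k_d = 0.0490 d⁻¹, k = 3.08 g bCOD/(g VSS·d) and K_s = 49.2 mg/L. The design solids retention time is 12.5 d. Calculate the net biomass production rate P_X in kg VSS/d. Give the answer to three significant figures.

Effluent substrate depends only on kinetics and SRT: S = K_s(1 + k_d θ_c) / [θ_c(Yk − k_d) − 1] = 49.2 × (1 + 0.0490 × 12.5) / [12.5 × (0.451 × 3.08 − 0.0490) − 1] = 79.34 / 15.75 = 5.037 mg/L.
Observed yield with endogenous decay: Y_obs = Y / (1 + k_d·θ_c) = 0.451 / (1 + 0.0490 × 12.5) = 0.451 / 1.613 = 0.2797 g VSS/g bCOD.
Q·(S₀ − S) = 1030 × (1080 − 5.04) × 10⁻³ = 1107 kg/d removed.
Net biomass production P_X = Y_obs × Q·(S₀ − S) = 0.2797 × 1107 = 309.7 kg VSS/d.

P_X ≈ 310 kg VSS/d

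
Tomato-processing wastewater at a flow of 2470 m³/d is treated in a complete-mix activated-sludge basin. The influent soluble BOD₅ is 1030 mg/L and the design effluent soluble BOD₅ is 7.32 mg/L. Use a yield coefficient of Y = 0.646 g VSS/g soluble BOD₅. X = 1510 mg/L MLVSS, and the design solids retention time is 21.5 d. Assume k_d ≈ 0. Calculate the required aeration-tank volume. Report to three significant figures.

V·X = Y·Q·ΔS·θ_c gives V = 0.646 × 2470 × (1030 − 7.32) × 21.5 / 1510 = 23234 m³.

V ≈ 23200 m³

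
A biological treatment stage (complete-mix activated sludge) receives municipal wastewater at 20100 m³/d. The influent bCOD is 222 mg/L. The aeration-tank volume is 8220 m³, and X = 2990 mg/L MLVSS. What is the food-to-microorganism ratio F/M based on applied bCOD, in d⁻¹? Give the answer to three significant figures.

Food-to-microorganism ratio F/M = Q S₀ / (V X) = 20100 × 222 / (8220 × 2990) = 0.1816 d⁻¹.

F/M ≈ 0.182 d⁻¹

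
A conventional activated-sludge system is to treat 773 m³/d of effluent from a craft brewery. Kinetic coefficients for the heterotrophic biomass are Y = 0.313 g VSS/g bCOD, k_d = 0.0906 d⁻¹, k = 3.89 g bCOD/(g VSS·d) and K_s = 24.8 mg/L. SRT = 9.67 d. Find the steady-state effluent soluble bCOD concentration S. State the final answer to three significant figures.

From the Monod/SRT balance for a CMAS, S = K_s·(1+k_d θ_c)/[θ_c·(Y k − k_d) − 1] = 24.8 × (1 + 0.0906 × 9.67) / [9.67 × (0.313 × 3.89 − 0.0906) − 1] = 46.53 / 9.898 = 4.701 mg/L.

S ≈ 4.70 mg/L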